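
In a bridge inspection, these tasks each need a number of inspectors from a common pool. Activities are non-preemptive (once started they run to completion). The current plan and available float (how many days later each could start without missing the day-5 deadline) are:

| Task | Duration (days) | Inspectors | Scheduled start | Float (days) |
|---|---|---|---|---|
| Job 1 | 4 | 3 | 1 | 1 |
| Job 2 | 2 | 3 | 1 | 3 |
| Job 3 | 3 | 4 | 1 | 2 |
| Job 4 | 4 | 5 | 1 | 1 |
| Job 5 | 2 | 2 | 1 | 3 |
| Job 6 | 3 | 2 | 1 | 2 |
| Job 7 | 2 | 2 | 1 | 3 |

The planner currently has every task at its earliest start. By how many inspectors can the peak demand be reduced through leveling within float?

Early-start peak: d1:21  d2:21  d3:14  d4:8  d5:0 ⇒ 21.
Leveled (Job 1@1, Job 2@1, Job 3@1, Job 4@1, Job 5@4, Job 6@3, Job 7@4): d1:15  d2:15  d3:14  d4:14  d5:6 ⇒ 15.
Reduction 21 − 15 = 6.

6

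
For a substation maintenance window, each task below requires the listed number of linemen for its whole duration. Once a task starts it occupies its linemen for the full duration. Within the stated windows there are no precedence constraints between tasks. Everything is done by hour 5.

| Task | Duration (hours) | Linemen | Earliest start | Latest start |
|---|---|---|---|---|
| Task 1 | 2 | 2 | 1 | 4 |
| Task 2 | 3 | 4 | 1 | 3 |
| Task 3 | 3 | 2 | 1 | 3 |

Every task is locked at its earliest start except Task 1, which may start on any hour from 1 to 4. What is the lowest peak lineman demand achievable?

6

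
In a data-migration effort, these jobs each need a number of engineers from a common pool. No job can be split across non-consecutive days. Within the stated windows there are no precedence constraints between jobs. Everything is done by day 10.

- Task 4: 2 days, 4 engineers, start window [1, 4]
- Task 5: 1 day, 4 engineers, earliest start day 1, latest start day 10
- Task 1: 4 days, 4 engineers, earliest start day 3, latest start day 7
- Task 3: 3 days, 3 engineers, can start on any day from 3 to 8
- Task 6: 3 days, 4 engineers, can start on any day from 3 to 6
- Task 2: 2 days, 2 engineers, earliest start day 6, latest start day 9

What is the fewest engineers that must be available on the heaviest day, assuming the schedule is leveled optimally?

Early-start (Task 4@1, Task 5@1, Task 1@3, Task 3@3, Task 6@3, Task 2@6) gives peak 11: d1:8  d2:4  d3:11  d4:11  d5:11  d6:6  d7:2  d8:0  d9:0  d10:0.
Shift Task 5→3, Task 1→7, Task 6→4.
Schedule Task 4@1, Task 5@3, Task 1@7, Task 3@3, Task 6@4, Task 2@6: d1:4  d2:4  d3:7  d4:7  d5:7  d6:6  d7:6  d8:4  d9:4  d10:4 — peak 7.

7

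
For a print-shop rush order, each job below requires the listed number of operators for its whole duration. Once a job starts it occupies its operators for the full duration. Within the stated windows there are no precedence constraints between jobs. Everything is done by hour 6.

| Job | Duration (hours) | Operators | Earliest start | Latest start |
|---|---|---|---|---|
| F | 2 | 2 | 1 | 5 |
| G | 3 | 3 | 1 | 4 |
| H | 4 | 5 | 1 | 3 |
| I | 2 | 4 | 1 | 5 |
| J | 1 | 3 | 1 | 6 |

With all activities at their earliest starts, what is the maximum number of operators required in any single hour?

Early-start schedule: F@1, G@1, H@1, I@1, J@1.
Load per hour: hour 1: 17, hour 2: 14, hour 3: 8, hour 4: 5, hour 5: 0, hour 6: 0.
Peak is 17.

17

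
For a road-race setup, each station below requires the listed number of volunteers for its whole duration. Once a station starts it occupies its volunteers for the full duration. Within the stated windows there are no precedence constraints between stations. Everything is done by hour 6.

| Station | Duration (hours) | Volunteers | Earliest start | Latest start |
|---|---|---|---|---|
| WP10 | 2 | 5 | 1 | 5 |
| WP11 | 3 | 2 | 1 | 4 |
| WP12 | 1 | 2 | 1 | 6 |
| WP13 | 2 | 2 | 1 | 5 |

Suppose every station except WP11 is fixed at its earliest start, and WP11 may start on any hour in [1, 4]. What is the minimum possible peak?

WP11@1: h1:11  h2:9  h3:2  h4:0  h5:0  h6:0 → peak 11
WP11@2: h1:9  h2:9  h3:2  h4:2  h5:0  h6:0 → peak 9
WP11@3: h1:9  h2:7  h3:2  h4:2  h5:2  h6:0 → peak 9
WP11@4: h1:9  h2:7  h3:0  h4:2  h5:2  h6:2 → peak 9
Best is WP11@2, peak 9.

9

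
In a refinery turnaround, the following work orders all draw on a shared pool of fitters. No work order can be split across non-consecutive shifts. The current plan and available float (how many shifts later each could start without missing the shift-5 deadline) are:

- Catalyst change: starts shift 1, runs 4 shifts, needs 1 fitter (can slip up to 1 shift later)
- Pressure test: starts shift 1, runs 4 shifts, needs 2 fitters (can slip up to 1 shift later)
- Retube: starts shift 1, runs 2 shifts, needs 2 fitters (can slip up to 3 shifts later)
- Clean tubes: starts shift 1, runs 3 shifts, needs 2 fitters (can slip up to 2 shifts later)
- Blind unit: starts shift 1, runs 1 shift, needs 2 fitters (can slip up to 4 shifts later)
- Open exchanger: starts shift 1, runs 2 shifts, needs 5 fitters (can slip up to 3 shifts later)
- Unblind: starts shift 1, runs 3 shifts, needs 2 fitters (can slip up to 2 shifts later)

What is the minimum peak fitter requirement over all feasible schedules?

9

Early-start (Catalyst change@1, Pressure test@1, Retube@1, Clean tubes@1, Blind unit@1, Open exchanger@1, Unblind@1) gives peak 16: s1:16  s2:14  s3:7  s4:3  s5:0.
Shift Blind unit→3, Open exchanger→4.
Schedule Catalyst change@1, Pressure test@1, Retube@1, Clean tubes@1, Blind unit@3, Open exchanger@4, Unblind@1: s1:9  s2:9  s3:9  s4:8  s5:5 — peak 9.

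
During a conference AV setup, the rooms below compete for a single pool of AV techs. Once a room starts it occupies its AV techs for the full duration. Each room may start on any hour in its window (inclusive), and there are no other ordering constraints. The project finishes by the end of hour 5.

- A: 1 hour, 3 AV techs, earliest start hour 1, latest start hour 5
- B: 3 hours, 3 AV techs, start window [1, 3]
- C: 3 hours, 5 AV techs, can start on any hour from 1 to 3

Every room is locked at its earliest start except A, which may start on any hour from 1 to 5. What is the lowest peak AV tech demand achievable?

A@1: h1:11  h2:8  h3:8  h4:0  h5:0 → peak 11
A@2: h1:8  h2:11  h3:8  h4:0  h5:0 → peak 11
A@3: h1:8  h2:8  h3:11  h4:0  h5:0 → peak 11
A@4: h1:8  h2:8  h3:8  h4:3  h5:0 → peak 8
A@5: h1:8  h2:8  h3:8  h4:0  h5:3 → peak 8
Best is A@4, peak 8.

8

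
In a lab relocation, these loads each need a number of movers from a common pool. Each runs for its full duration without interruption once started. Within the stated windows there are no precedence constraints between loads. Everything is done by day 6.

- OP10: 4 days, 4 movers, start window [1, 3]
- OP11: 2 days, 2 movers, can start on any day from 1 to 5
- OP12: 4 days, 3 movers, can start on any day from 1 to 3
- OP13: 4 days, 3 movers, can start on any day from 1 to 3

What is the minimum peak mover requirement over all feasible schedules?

Early-start (OP10@1, OP11@1, OP12@1, OP13@1) gives peak 12: d1:12  d2:12  d3:10  d4:10  d5:0  d6:0.
Shift OP13→3.
Schedule OP10@1, OP11@1, OP12@1, OP13@3: d1:9  d2:9  d3:10  d4:10  d5:3  d6:3 — peak 10.

10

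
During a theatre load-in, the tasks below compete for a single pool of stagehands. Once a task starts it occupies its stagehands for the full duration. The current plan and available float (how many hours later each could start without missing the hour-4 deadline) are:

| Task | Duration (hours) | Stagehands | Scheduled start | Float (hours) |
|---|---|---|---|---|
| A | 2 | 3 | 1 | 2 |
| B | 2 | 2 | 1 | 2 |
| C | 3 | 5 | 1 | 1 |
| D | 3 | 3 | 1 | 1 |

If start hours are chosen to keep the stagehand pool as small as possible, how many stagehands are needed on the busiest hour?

11

Early-start (A@1, B@1, C@1, D@1) gives peak 13: h1:13  h2:13  h3:8  h4:0.
Shift B→3.
Schedule A@1, B@3, C@1, D@1: h1:11  h2:11  h3:10  h4:2 — peak 11.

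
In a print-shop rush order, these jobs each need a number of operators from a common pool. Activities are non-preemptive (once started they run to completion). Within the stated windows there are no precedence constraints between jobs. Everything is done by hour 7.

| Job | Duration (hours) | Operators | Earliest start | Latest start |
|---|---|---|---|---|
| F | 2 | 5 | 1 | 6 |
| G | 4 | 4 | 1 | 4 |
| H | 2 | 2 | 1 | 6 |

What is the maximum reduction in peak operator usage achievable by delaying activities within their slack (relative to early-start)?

Early-start peak: h1:11  h2:11  h3:4  h4:4  h5:0  h6:0  h7:0 ⇒ 11.
Leveled (F@1, G@3, H@3): h1:5  h2:5  h3:6  h4:6  h5:4  h6:4  h7:0 ⇒ 6.
Reduction 11 − 6 = 5.

5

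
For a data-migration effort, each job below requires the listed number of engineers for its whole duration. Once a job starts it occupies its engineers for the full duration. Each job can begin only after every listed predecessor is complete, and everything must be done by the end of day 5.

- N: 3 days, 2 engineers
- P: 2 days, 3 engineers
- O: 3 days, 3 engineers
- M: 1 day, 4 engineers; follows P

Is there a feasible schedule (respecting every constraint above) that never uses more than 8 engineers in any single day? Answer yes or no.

Schedule N@3, P@1, O@1, M@4: d1:6  d2:6  d3:5  d4:6  d5:2 — peak 6 ≤ 8.

yes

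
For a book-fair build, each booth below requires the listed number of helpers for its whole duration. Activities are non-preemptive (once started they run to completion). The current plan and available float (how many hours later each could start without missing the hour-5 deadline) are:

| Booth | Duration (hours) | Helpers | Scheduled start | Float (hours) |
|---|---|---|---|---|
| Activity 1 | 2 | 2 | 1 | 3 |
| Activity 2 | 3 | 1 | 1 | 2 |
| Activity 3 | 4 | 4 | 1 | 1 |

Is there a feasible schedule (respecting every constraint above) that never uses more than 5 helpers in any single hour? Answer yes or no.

The minimum achievable peak is 6; 5 < 6, so no feasible schedule stays within the cap.

no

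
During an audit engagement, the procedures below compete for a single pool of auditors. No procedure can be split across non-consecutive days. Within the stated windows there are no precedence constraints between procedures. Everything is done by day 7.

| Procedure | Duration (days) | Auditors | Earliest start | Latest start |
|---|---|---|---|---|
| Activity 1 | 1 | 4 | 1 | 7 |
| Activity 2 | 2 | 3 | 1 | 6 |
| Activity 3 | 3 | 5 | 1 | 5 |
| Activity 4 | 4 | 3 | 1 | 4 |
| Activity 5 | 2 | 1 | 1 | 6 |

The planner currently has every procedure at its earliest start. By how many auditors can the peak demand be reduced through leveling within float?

9

Early-start peak: d1:16  d2:12  d3:8  d4:3  d5:0  d6:0  d7:0 ⇒ 16.
Leveled (Activity 1@1, Activity 2@2, Activity 3@5, Activity 4@1, Activity 5@2): d1:7  d2:7  d3:7  d4:3  d5:5  d6:5  d7:5 ⇒ 7.
Reduction 16 − 7 = 9.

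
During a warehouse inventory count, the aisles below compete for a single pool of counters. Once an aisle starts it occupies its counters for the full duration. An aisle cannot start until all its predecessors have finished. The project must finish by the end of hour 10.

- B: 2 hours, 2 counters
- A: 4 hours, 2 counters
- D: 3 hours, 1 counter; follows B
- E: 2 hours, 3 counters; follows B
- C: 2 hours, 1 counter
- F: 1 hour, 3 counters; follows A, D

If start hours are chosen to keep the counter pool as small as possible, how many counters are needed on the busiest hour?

3

Early-start (B@1, A@1, D@3, E@3, C@1, F@6) gives peak 6: h1:5  h2:5  h3:6  h4:6  h5:1  h6:3  h7:0  h8:0  h9:0  h10:0.
Shift A→3, E→7, F→9.
Schedule B@1, A@3, D@3, E@7, C@1, F@9: h1:3  h2:3  h3:3  h4:3  h5:3  h6:2  h7:3  h8:3  h9:3  h10:0 — peak 3.
Total counter-hours = 26 over 10 hours ⇒ peak ≥ ⌈26/10⌉ = 3, so 3 is optimal.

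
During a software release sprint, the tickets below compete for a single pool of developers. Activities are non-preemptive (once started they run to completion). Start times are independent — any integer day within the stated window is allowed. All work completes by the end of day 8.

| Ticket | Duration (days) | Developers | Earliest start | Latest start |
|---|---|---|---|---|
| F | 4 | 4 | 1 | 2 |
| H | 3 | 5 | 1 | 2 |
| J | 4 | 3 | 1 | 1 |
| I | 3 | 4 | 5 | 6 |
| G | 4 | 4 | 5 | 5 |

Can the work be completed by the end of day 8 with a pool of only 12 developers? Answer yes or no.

yes

Schedule F@1, H@1, J@1, I@5, G@5: d1:12  d2:12  d3:12  d4:7  d5:8  d6:8  d7:8  d8:4 — peak 12 ≤ 12.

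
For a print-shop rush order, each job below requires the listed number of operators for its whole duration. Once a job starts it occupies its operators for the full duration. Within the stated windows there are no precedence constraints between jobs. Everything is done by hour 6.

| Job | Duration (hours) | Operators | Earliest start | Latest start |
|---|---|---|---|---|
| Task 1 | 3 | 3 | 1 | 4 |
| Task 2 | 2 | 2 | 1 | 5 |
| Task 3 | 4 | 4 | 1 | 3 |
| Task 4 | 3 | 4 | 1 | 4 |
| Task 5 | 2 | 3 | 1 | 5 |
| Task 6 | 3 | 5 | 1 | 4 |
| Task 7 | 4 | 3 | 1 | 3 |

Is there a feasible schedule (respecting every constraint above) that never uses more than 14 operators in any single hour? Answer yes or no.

Schedule Task 1@1, Task 2@1, Task 3@1, Task 4@1, Task 5@5, Task 6@4, Task 7@3: h1:13  h2:13  h3:14  h4:12  h5:11  h6:11 — peak 14 ≤ 14.

yes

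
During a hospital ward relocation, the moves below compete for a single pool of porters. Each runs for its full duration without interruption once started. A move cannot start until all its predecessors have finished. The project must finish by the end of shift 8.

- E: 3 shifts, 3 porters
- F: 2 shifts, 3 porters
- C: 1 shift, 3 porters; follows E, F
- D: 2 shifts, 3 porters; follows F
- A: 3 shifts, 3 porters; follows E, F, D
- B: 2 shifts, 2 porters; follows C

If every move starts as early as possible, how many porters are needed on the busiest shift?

Early-start schedule: E@1, F@1, C@4, D@3, A@5, B@5.
Load per shift: shift 1: 6, shift 2: 6, shift 3: 6, shift 4: 6, shift 5: 5, shift 6: 5, shift 7: 3, shift 8: 0.
Peak is 6.

6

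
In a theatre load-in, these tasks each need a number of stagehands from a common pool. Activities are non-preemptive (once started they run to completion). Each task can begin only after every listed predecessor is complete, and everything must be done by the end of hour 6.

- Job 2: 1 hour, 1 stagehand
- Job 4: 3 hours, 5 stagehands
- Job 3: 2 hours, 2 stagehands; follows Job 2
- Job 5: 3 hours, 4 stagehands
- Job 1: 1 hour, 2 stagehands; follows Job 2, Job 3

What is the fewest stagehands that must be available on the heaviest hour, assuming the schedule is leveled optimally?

6

Early-start (Job 2@1, Job 4@1, Job 3@2, Job 5@1, Job 1@4) gives peak 11: h1:10  h2:11  h3:11  h4:2  h5:0  h6:0.
Shift Job 3→4, Job 5→4, Job 1→6.
Schedule Job 2@1, Job 4@1, Job 3@4, Job 5@4, Job 1@6: h1:6  h2:5  h3:5  h4:6  h5:6  h6:6 — peak 6.
Total stagehand-hours = 34 over 6 hours ⇒ peak ≥ ⌈34/6⌉ = 6, so 6 is optimal.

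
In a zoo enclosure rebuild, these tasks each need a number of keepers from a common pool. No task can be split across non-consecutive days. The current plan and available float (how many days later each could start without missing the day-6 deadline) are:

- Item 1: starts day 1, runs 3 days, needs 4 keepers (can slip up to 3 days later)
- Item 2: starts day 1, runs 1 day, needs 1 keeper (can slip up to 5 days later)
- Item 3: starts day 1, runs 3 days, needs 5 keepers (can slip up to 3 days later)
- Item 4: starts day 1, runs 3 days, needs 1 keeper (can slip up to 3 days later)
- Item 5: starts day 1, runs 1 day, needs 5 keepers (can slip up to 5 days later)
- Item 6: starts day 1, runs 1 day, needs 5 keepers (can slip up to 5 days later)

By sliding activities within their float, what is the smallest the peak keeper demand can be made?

Early-start (Item 1@1, Item 2@1, Item 3@1, Item 4@1, Item 5@1, Item 6@1) gives peak 21: d1:21  d2:10  d3:10  d4:0  d5:0  d6:0.
Shift Item 3→2, Item 4→4, Item 5→5, Item 6→6.
Schedule Item 1@1, Item 2@1, Item 3@2, Item 4@4, Item 5@5, Item 6@6: d1:5  d2:9  d3:9  d4:6  d5:6  d6:6 — peak 9.

9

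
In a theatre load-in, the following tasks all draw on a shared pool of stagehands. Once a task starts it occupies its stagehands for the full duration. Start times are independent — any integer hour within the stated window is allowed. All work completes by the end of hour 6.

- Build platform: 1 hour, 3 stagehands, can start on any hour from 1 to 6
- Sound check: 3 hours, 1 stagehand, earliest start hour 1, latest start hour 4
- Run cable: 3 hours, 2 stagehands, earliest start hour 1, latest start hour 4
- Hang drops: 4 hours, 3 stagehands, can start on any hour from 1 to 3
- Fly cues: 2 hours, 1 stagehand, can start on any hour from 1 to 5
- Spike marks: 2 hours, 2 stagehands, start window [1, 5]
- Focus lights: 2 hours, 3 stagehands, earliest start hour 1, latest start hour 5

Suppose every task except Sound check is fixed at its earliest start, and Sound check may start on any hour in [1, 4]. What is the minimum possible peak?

14

Sound check@1: h1:15  h2:12  h3:6  h4:3  h5:0  h6:0 → peak 15
Sound check@2: h1:14  h2:12  h3:6  h4:4  h5:0  h6:0 → peak 14
Sound check@3: h1:14  h2:11  h3:6  h4:4  h5:1  h6:0 → peak 14
Sound check@4: h1:14  h2:11  h3:5  h4:4  h5:1  h6:1 → peak 14
Best is Sound check@2, peak 14.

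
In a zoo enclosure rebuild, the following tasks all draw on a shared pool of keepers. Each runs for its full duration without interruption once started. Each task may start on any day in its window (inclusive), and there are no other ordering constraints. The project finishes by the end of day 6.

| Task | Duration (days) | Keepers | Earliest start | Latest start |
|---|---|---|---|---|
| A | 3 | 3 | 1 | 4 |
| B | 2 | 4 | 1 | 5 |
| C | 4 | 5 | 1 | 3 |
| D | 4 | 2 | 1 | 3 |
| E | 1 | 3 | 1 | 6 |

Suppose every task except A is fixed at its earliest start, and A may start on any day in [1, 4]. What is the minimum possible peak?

14

A@1: d1:17  d2:14  d3:10  d4:7  d5:0  d6:0 → peak 17
A@2: d1:14  d2:14  d3:10  d4:10  d5:0  d6:0 → peak 14
A@3: d1:14  d2:11  d3:10  d4:10  d5:3  d6:0 → peak 14
A@4: d1:14  d2:11  d3:7  d4:10  d5:3  d6:3 → peak 14
Best is A@2, peak 14.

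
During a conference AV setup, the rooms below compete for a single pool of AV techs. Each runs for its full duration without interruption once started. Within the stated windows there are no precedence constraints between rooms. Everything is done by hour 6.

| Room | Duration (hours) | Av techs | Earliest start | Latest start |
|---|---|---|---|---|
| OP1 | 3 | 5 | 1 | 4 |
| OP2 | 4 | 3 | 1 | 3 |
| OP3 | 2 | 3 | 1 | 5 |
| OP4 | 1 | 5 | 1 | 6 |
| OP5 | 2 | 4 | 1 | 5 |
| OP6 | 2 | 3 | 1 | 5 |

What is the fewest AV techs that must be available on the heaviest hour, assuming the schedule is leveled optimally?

9

Early-start (OP1@1, OP2@1, OP3@1, OP4@1, OP5@1, OP6@1) gives peak 23: h1:23  h2:18  h3:8  h4:3  h5:0  h6:0.
Shift OP2→3, OP3→4, OP4→6, OP6→4.
Schedule OP1@1, OP2@3, OP3@4, OP4@6, OP5@1, OP6@4: h1:9  h2:9  h3:8  h4:9  h5:9  h6:8 — peak 9.
Total AV tech-hours = 52 over 6 hours ⇒ peak ≥ ⌈52/6⌉ = 9, so 9 is optimal.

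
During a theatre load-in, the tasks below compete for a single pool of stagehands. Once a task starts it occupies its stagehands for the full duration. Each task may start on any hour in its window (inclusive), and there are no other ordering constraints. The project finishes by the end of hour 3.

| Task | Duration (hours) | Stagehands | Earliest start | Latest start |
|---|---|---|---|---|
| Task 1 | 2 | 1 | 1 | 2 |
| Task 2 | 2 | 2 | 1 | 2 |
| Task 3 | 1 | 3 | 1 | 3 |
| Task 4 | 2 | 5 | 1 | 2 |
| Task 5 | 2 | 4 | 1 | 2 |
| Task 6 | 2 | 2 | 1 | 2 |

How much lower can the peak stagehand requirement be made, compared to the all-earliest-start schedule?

3

Early-start peak: h1:17  h2:14  h3:0 ⇒ 17.
Leveled (Task 1@1, Task 2@1, Task 3@1, Task 4@1, Task 5@2, Task 6@1): h1:13  h2:14  h3:4 ⇒ 14.
Reduction 17 − 14 = 3.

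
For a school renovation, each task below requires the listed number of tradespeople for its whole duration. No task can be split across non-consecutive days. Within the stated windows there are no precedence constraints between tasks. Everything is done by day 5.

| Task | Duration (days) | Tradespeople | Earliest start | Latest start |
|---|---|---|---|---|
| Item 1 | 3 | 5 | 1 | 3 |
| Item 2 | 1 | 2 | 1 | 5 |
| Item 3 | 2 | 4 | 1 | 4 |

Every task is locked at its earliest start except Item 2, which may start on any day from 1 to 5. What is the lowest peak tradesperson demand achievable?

Item 2@1: d1:11  d2:9  d3:5  d4:0  d5:0 → peak 11
Item 2@2: d1:9  d2:11  d3:5  d4:0  d5:0 → peak 11
Item 2@3: d1:9  d2:9  d3:7  d4:0  d5:0 → peak 9
Item 2@4: d1:9  d2:9  d3:5  d4:2  d5:0 → peak 9
Item 2@5: d1:9  d2:9  d3:5  d4:0  d5:2 → peak 9
Best is Item 2@3, peak 9.

9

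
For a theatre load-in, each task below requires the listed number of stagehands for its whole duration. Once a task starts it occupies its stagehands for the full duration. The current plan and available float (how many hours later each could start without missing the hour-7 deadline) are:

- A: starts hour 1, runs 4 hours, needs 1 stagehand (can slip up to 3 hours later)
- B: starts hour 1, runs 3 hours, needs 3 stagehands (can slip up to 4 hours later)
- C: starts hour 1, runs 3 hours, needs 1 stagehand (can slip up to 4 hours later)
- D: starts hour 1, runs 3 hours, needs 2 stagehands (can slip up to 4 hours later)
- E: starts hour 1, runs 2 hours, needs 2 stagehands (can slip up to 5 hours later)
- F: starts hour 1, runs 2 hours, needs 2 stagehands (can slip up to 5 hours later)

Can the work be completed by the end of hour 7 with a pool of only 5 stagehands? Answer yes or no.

yes

Schedule A@1, B@1, C@1, D@4, E@4, F@6: h1:5  h2:5  h3:5  h4:5  h5:4  h6:4  h7:2 — peak 5 ≤ 5.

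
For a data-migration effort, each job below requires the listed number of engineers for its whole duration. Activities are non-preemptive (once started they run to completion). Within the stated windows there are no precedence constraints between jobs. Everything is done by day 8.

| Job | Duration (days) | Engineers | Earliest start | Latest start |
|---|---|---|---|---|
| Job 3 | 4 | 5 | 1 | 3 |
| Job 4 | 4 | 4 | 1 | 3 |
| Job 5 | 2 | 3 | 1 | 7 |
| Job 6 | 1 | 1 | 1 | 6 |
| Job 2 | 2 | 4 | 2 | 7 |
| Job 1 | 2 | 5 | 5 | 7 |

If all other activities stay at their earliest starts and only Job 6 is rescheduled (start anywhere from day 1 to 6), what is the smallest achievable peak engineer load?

16

Job 6@1: d1:13  d2:16  d3:13  d4:9  d5:5  d6:5  d7:0  d8:0 → peak 16
Job 6@2: d1:12  d2:17  d3:13  d4:9  d5:5  d6:5  d7:0  d8:0 → peak 17
Job 6@3: d1:12  d2:16  d3:14  d4:9  d5:5  d6:5  d7:0  d8:0 → peak 16
Job 6@4: d1:12  d2:16  d3:13  d4:10  d5:5  d6:5  d7:0  d8:0 → peak 16
Job 6@5: d1:12  d2:16  d3:13  d4:9  d5:6  d6:5  d7:0  d8:0 → peak 16
Job 6@6: d1:12  d2:16  d3:13  d4:9  d5:5  d6:6  d7:0  d8:0 → peak 16
Best is Job 6@1, peak 16.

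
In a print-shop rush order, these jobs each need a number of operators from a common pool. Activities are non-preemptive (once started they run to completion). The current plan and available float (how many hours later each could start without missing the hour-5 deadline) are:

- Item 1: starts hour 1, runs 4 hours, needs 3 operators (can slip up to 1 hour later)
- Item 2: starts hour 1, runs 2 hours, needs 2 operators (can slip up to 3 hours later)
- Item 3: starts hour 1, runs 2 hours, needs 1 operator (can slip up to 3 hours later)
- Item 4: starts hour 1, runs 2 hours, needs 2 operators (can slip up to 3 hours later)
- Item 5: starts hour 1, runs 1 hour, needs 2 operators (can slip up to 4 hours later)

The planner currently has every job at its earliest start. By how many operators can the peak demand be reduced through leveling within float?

4

Early-start peak: h1:10  h2:8  h3:3  h4:3  h5:0 ⇒ 10.
Leveled (Item 1@1, Item 2@1, Item 3@1, Item 4@3, Item 5@5): h1:6  h2:6  h3:5  h4:5  h5:2 ⇒ 6.
Reduction 10 − 6 = 4.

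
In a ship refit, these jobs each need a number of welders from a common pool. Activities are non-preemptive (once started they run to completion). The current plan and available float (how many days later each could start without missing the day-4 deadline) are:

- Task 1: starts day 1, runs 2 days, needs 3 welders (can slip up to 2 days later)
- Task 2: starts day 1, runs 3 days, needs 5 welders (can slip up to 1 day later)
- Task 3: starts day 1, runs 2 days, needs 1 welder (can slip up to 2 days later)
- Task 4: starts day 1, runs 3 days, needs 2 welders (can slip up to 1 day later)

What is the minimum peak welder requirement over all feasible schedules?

10

Early-start (Task 1@1, Task 2@1, Task 3@1, Task 4@1) gives peak 11: d1:11  d2:11  d3:7  d4:0.
Shift Task 3→3.
Schedule Task 1@1, Task 2@1, Task 3@3, Task 4@1: d1:10  d2:10  d3:8  d4:1 — peak 10.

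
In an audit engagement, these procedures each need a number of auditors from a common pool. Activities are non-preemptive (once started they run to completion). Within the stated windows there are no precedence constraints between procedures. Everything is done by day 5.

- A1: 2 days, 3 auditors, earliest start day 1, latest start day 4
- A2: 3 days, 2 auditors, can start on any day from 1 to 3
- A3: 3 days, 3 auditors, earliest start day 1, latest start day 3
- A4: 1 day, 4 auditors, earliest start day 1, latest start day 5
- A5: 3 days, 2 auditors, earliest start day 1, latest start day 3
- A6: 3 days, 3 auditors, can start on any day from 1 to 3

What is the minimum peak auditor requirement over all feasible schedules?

10

Early-start (A1@1, A2@1, A3@1, A4@1, A5@1, A6@1) gives peak 17: d1:17  d2:13  d3:10  d4:0  d5:0.
Shift A4→4, A6→3.
Schedule A1@1, A2@1, A3@1, A4@4, A5@1, A6@3: d1:10  d2:10  d3:10  d4:7  d5:3 — peak 10.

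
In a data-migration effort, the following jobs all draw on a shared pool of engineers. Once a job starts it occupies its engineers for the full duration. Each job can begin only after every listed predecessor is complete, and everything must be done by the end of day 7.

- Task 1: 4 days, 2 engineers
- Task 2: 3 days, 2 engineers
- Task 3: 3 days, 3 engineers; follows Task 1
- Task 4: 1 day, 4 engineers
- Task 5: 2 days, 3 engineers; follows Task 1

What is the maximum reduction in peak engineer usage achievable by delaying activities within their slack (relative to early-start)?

Early-start peak: d1:8  d2:4  d3:4  d4:2  d5:6  d6:6  d7:3 ⇒ 8.
Leveled (Task 1@1, Task 2@1, Task 3@5, Task 4@4, Task 5@5): d1:4  d2:4  d3:4  d4:6  d5:6  d6:6  d7:3 ⇒ 6.
Reduction 8 − 6 = 2.

2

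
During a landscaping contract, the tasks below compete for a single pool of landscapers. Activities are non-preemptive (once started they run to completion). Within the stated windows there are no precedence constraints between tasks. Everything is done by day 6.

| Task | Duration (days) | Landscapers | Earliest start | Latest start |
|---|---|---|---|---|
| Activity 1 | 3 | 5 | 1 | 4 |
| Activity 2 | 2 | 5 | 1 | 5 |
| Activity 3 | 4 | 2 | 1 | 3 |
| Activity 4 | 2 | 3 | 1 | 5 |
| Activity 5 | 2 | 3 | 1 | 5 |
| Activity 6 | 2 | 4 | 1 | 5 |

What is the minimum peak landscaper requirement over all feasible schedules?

Early-start (Activity 1@1, Activity 2@1, Activity 3@1, Activity 4@1, Activity 5@1, Activity 6@1) gives peak 22: d1:22  d2:22  d3:7  d4:2  d5:0  d6:0.
Shift Activity 3→3, Activity 4→3, Activity 5→4, Activity 6→5.
Schedule Activity 1@1, Activity 2@1, Activity 3@3, Activity 4@3, Activity 5@4, Activity 6@5: d1:10  d2:10  d3:10  d4:8  d5:9  d6:6 — peak 10.

10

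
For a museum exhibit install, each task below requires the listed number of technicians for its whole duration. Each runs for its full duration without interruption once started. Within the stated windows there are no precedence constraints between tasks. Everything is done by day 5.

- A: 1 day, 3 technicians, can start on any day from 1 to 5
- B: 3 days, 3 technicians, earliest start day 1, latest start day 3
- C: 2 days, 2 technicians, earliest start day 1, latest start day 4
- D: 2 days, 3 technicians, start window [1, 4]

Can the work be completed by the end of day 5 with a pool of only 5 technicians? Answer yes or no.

The minimum achievable peak is 6; 5 < 6, so no feasible schedule stays within the cap.

no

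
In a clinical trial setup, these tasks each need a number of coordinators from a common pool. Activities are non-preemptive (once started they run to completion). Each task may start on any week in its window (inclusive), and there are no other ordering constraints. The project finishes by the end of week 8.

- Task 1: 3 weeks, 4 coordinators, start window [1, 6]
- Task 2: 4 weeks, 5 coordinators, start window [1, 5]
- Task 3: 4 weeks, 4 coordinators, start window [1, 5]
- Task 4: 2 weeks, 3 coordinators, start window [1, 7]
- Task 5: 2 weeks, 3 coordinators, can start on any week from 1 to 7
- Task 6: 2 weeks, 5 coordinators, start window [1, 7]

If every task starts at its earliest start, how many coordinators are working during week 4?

9

At early start, week 4 has: Task 2, Task 3.
Demand: 5 + 4 = 9.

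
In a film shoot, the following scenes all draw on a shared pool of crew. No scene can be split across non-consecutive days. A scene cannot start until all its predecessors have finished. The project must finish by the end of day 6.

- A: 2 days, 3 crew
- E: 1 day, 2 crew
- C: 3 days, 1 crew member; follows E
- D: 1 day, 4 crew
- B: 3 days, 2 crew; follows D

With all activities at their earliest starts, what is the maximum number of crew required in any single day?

Early-start schedule: A@1, E@1, C@2, D@1, B@2.
Load per day: day 1: 9, day 2: 6, day 3: 3, day 4: 3, day 5: 0, day 6: 0.
Peak is 9.

9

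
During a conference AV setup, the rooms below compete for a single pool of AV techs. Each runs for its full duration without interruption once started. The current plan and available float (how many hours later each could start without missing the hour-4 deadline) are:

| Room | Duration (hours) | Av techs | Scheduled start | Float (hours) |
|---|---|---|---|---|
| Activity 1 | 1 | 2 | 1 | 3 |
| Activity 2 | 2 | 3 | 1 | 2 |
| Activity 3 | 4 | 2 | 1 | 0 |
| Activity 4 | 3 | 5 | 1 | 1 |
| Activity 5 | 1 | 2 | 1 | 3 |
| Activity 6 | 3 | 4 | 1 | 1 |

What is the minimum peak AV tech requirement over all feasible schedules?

14

Early-start (Activity 1@1, Activity 2@1, Activity 3@1, Activity 4@1, Activity 5@1, Activity 6@1) gives peak 18: h1:18  h2:14  h3:11  h4:2.
Shift Activity 6→2.
Schedule Activity 1@1, Activity 2@1, Activity 3@1, Activity 4@1, Activity 5@1, Activity 6@2: h1:14  h2:14  h3:11  h4:6 — peak 14.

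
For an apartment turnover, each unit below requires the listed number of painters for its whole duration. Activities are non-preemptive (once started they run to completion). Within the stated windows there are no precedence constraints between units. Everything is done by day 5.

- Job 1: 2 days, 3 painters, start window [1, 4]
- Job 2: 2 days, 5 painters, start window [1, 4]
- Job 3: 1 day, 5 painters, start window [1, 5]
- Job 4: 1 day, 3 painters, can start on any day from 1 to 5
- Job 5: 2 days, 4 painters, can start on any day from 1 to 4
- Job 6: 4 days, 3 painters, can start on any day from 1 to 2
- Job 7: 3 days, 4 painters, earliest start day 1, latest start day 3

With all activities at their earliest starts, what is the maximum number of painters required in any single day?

Early-start schedule: Job 1@1, Job 2@1, Job 3@1, Job 4@1, Job 5@1, Job 6@1, Job 7@1.
Load per day: day 1: 27, day 2: 19, day 3: 7, day 4: 3, day 5: 0.
Peak is 27.

27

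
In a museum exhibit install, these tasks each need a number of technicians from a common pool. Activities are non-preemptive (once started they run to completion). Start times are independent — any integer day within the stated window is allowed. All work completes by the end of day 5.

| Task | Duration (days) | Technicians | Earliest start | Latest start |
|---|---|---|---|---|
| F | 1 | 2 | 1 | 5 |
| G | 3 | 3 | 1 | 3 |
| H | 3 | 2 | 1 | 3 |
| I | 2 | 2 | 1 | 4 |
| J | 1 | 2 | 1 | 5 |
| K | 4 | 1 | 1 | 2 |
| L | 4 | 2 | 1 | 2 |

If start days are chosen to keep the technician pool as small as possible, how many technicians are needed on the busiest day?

Early-start (F@1, G@1, H@1, I@1, J@1, K@1, L@1) gives peak 14: d1:14  d2:10  d3:8  d4:3  d5:0.
Shift I→4, J→4, L→2.
Schedule F@1, G@1, H@1, I@4, J@4, K@1, L@2: d1:8  d2:8  d3:8  d4:7  d5:4 — peak 8.

8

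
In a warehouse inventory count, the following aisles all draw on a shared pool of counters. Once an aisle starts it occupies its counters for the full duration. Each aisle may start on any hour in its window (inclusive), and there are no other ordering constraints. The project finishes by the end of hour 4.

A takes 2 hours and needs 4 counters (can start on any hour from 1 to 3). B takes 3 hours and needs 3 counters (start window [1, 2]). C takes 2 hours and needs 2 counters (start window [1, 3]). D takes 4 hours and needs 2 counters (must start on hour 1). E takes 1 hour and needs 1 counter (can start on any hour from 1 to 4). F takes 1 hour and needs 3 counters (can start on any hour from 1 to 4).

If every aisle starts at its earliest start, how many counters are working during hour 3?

At early start, hour 3 has: B, D.
Demand: 3 + 2 = 5.

5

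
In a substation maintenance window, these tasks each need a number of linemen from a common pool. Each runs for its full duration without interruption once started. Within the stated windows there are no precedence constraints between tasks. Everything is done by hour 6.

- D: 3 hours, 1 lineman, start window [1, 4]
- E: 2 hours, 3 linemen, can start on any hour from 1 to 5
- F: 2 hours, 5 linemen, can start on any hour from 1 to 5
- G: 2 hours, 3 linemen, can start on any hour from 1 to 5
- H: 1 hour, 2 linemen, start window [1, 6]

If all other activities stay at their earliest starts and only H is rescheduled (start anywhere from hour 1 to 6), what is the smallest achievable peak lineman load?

H@1: h1:14  h2:12  h3:1  h4:0  h5:0  h6:0 → peak 14
H@2: h1:12  h2:14  h3:1  h4:0  h5:0  h6:0 → peak 14
H@3: h1:12  h2:12  h3:3  h4:0  h5:0  h6:0 → peak 12
H@4: h1:12  h2:12  h3:1  h4:2  h5:0  h6:0 → peak 12
H@5: h1:12  h2:12  h3:1  h4:0  h5:2  h6:0 → peak 12
H@6: h1:12  h2:12  h3:1  h4:0  h5:0  h6:2 → peak 12
Best is H@3, peak 12.

12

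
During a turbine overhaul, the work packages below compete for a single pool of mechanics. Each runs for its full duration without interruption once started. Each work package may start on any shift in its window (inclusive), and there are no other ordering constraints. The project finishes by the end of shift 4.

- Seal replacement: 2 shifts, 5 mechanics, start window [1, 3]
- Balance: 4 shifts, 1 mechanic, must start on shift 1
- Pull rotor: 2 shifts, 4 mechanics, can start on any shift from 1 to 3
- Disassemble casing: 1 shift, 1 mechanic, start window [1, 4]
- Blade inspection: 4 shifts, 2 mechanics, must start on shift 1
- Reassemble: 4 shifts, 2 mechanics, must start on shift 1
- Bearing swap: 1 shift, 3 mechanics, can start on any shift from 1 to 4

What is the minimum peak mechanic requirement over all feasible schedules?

12

Early-start (Seal replacement@1, Balance@1, Pull rotor@1, Disassemble casing@1, Blade inspection@1, Reassemble@1, Bearing swap@1) gives peak 18: s1:18  s2:14  s3:5  s4:5.
Shift Pull rotor→3, Bearing swap→3.
Schedule Seal replacement@1, Balance@1, Pull rotor@3, Disassemble casing@1, Blade inspection@1, Reassemble@1, Bearing swap@3: s1:11  s2:10  s3:12  s4:9 — peak 12.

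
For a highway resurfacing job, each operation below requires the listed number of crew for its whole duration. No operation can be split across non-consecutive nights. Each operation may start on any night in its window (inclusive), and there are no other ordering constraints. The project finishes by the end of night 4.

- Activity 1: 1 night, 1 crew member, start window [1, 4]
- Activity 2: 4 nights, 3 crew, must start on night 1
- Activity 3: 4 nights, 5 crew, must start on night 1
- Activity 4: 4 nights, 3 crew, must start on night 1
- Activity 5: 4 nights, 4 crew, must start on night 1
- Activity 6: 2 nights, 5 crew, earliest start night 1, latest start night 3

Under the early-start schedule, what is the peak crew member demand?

Early-start schedule: Activity 1@1, Activity 2@1, Activity 3@1, Activity 4@1, Activity 5@1, Activity 6@1.
Load per night: night 1: 21, night 2: 20, night 3: 15, night 4: 15.
Peak is 21.

21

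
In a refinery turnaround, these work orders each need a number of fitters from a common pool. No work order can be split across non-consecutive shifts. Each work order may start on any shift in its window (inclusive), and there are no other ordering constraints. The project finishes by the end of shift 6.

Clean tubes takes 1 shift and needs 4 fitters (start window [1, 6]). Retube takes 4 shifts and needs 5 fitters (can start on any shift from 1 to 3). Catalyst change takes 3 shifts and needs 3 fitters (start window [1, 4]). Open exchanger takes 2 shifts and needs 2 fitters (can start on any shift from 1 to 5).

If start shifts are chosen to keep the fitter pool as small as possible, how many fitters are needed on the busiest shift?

8

Early-start (Clean tubes@1, Retube@1, Catalyst change@1, Open exchanger@1) gives peak 14: s1:14  s2:10  s3:8  s4:5  s5:0  s6:0.
Shift Retube→2, Open exchanger→4.
Schedule Clean tubes@1, Retube@2, Catalyst change@1, Open exchanger@4: s1:7  s2:8  s3:8  s4:7  s5:7  s6:0 — peak 8.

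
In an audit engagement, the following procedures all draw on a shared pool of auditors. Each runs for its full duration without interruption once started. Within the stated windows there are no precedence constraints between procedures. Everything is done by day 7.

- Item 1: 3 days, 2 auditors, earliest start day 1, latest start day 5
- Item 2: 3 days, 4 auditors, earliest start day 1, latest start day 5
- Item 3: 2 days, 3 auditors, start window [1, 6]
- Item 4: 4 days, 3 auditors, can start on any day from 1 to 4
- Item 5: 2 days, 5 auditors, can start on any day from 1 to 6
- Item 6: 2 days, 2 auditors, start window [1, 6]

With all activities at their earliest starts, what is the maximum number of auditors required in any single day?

19

Early-start schedule: Item 1@1, Item 2@1, Item 3@1, Item 4@1, Item 5@1, Item 6@1.
Load per day: day 1: 19, day 2: 19, day 3: 9, day 4: 3, day 5: 0, day 6: 0, day 7: 0.
Peak is 19.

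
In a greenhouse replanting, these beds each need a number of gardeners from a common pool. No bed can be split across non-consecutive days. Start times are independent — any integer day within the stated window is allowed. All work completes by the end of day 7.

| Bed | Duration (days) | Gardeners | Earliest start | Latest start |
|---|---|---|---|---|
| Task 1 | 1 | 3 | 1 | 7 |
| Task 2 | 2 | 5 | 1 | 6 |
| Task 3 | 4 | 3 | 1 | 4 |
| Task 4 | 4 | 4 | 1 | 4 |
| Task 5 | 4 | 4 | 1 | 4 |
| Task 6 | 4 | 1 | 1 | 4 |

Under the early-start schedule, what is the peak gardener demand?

20

Early-start schedule: Task 1@1, Task 2@1, Task 3@1, Task 4@1, Task 5@1, Task 6@1.
Load per day: day 1: 20, day 2: 17, day 3: 12, day 4: 12, day 5: 0, day 6: 0, day 7: 0.
Peak is 20.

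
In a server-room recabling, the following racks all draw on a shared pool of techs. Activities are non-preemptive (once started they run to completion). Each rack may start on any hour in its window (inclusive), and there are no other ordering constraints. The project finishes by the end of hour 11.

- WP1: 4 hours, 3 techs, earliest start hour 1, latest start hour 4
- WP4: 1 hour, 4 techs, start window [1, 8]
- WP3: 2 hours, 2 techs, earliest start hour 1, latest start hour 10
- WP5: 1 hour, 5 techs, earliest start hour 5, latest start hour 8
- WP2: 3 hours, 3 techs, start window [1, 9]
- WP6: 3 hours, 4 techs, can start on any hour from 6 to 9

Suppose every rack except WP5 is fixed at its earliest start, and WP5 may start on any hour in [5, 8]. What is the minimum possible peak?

12

WP5@5: h1:12  h2:8  h3:6  h4:3  h5:5  h6:4  h7:4  h8:4  h9:0  h10:0  h11:0 → peak 12
WP5@6: h1:12  h2:8  h3:6  h4:3  h5:0  h6:9  h7:4  h8:4  h9:0  h10:0  h11:0 → peak 12
WP5@7: h1:12  h2:8  h3:6  h4:3  h5:0  h6:4  h7:9  h8:4  h9:0  h10:0  h11:0 → peak 12
WP5@8: h1:12  h2:8  h3:6  h4:3  h5:0  h6:4  h7:4  h8:9  h9:0  h10:0  h11:0 → peak 12
Best is WP5@5, peak 12.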